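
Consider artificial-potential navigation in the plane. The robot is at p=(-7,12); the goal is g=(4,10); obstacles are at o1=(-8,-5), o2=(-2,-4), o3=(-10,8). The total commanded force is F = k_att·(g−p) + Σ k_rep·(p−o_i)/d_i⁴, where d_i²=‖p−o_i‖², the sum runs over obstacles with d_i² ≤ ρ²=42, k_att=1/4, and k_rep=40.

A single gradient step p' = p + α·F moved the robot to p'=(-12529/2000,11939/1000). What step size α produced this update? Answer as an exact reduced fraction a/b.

α = 1/4

F_att = 1/4·(g−p) = 1/4·(11,-2) = (2.7500,-0.5000)
o1: d²=290 > ρ²=42 → inactive
o2: d²=281 > ρ²=42 → inactive
o3: d²=25 ≤ ρ²=42; F_rep = 40·(3,4)/25² = (0.1920,0.2560)
F = F_att + ΣF_rep = (2.9420,-0.2440)
Δp = p'−p = (0.7355,-0.0610); α = Δx/Fx = (1471/2000) / (1471/500) = 1/4
check: Δy/Fy = (-61/1000) / (-61/250) = 1/4 ✓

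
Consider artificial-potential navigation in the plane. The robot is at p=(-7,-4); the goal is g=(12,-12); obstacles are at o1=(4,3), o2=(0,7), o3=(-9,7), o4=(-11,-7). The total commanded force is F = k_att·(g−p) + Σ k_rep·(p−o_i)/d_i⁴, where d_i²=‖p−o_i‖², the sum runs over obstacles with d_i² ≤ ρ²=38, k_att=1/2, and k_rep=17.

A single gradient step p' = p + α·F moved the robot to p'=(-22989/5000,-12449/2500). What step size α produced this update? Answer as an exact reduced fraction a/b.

α = 1/4

F_att = 1/2·(g−p) = 1/2·(19,-8) = (9.5000,-4.0000)
o1: d²=170 > ρ²=38 → inactive
o2: d²=170 > ρ²=38 → inactive
o3: d²=125 > ρ²=38 → inactive
o4: d²=25 ≤ ρ²=38; F_rep = 17·(4,3)/25² = (0.1088,0.0816)
F = F_att + ΣF_rep = (9.6088,-3.9184)
Δp = p'−p = (2.4022,-0.9796); α = Δx/Fx = (12011/5000) / (12011/1250) = 1/4
check: Δy/Fy = (-2449/2500) / (-2449/625) = 1/4 ✓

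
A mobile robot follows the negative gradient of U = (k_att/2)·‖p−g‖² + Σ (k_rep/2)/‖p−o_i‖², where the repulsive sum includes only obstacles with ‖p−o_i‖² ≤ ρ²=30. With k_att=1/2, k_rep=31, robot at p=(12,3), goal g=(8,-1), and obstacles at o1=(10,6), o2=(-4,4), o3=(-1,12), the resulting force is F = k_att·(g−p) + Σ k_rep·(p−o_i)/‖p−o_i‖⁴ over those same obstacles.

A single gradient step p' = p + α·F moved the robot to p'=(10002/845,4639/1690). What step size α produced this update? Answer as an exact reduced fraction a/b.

α = 1/10

F_att = 1/2·(g−p) = 1/2·(-4,-4) = (-2.0000,-2.0000)
o1: d²=13 ≤ ρ²=30; F_rep = 31·(2,-3)/13² = (0.3669,-0.5503)
o2: d²=257 > ρ²=30 → inactive
o3: d²=250 > ρ²=30 → inactive
F = F_att + ΣF_rep = (-1.6331,-2.5503)
Δp = p'−p = (-0.1633,-0.2550); α = Δx/Fx = (-138/845) / (-276/169) = 1/10
check: Δy/Fy = (-431/1690) / (-431/169) = 1/10 ✓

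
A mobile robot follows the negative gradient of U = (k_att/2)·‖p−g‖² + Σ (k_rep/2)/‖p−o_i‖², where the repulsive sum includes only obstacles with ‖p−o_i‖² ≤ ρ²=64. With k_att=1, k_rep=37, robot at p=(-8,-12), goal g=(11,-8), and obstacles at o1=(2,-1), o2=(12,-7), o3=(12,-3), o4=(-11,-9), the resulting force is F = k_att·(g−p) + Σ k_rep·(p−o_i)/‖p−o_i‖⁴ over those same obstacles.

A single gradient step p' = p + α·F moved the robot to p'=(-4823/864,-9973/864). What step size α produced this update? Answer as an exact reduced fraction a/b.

α = 1/8

F_att = 1·(g−p) = 1·(19,4) = (19.0000,4.0000)
o1: d²=221 > ρ²=64 → inactive
o2: d²=425 > ρ²=64 → inactive
o3: d²=481 > ρ²=64 → inactive
o4: d²=18 ≤ ρ²=64; F_rep = 37·(3,-3)/18² = (0.3426,-0.3426)
F = F_att + ΣF_rep = (19.3426,3.6574)
Δp = p'−p = (2.4178,0.4572); α = Δx/Fx = (2089/864) / (2089/108) = 1/8
check: Δy/Fy = (395/864) / (395/108) = 1/8 ✓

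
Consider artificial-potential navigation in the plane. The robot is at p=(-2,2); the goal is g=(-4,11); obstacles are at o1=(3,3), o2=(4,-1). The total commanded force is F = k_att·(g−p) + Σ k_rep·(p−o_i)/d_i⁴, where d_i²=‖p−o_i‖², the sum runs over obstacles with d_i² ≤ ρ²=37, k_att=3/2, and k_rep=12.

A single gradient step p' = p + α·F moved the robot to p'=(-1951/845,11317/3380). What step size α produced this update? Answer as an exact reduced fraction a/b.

F_att = 3/2·(g−p) = 3/2·(-2,9) = (-3.0000,13.5000)
o1: d²=26 ≤ ρ²=37; F_rep = 12·(-5,-1)/26² = (-0.0888,-0.0178)
o2: d²=45 > ρ²=37 → inactive
F = F_att + ΣF_rep = (-3.0888,13.4822)
Δp = p'−p = (-0.3089,1.3482); α = Δx/Fx = (-261/845) / (-522/169) = 1/10
check: Δy/Fy = (4557/3380) / (4557/338) = 1/10 ✓

α = 1/10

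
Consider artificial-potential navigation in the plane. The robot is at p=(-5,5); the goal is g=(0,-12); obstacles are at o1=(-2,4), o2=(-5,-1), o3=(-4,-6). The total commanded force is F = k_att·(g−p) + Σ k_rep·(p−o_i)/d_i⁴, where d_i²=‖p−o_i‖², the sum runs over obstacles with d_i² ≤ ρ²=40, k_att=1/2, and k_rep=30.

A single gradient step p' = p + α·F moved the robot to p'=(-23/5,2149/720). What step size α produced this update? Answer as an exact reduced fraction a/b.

α = 1/4

F_att = 1/2·(g−p) = 1/2·(5,-17) = (2.5000,-8.5000)
o1: d²=10 ≤ ρ²=40; F_rep = 30·(-3,1)/10² = (-0.9000,0.3000)
o2: d²=36 ≤ ρ²=40; F_rep = 30·(0,6)/36² = (0.0000,0.1389)
o3: d²=122 > ρ²=40 → inactive
F = F_att + ΣF_rep = (1.6000,-8.0611)
Δp = p'−p = (0.4000,-2.0153); α = Δx/Fx = (2/5) / (8/5) = 1/4
check: Δy/Fy = (-1451/720) / (-1451/180) = 1/4 ✓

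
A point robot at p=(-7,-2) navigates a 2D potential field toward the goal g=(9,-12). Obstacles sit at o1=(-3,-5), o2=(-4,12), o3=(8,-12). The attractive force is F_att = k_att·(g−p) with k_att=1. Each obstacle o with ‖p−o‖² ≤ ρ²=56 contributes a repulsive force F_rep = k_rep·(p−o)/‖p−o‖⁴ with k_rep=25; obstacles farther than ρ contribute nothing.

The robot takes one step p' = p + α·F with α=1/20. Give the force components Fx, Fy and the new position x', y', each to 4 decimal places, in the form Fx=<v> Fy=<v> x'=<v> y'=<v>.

F_att = 1·(g−p) = 1·(16,-10) = (16.0000,-10.0000)
o1: d²=25 ≤ ρ²=56; F_rep = 25·(-4,3)/25² = (-0.1600,0.1200)
o2: d²=205 > ρ²=56 → inactive
o3: d²=325 > ρ²=56 → inactive
F = F_att + ΣF_rep = (15.8400,-9.8800)
p' = p + 1/20·F = (-6.2080,-2.4940)

Fx=15.8400 Fy=-9.8800 x'=-6.2080 y'=-2.4940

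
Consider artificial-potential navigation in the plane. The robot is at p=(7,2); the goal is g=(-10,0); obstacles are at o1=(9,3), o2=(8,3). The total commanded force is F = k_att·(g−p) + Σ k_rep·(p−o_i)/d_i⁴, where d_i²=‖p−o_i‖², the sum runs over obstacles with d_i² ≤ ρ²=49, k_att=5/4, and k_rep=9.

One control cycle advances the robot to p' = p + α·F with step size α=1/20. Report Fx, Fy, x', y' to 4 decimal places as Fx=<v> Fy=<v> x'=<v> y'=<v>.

F_att = 5/4·(g−p) = 5/4·(-17,-2) = (-21.2500,-2.5000)
o1: d²=5 ≤ ρ²=49; F_rep = 9·(-2,-1)/5² = (-0.7200,-0.3600)
o2: d²=2 ≤ ρ²=49; F_rep = 9·(-1,-1)/2² = (-2.2500,-2.2500)
F = F_att + ΣF_rep = (-24.2200,-5.1100)
p' = p + 1/20·F = (5.7890,1.7445)

Fx=-24.2200 Fy=-5.1100 x'=5.7890 y'=1.7445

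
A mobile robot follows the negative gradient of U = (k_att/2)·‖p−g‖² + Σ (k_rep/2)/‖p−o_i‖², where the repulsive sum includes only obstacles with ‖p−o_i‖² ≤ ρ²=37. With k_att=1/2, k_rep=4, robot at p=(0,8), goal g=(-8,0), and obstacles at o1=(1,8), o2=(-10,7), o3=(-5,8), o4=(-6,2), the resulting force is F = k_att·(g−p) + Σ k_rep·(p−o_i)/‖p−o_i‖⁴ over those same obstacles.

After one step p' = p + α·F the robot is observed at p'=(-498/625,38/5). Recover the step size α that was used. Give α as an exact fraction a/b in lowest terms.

α = 1/10

F_att = 1/2·(g−p) = 1/2·(-8,-8) = (-4.0000,-4.0000)
o1: d²=1 ≤ ρ²=37; F_rep = 4·(-1,0)/1² = (-4.0000,0.0000)
o2: d²=101 > ρ²=37 → inactive
o3: d²=25 ≤ ρ²=37; F_rep = 4·(5,0)/25² = (0.0320,0.0000)
o4: d²=72 > ρ²=37 → inactive
F = F_att + ΣF_rep = (-7.9680,-4.0000)
Δp = p'−p = (-0.7968,-0.4000); α = Δx/Fx = (-498/625) / (-996/125) = 1/10
check: Δy/Fy = (-2/5) / (-4) = 1/10 ✓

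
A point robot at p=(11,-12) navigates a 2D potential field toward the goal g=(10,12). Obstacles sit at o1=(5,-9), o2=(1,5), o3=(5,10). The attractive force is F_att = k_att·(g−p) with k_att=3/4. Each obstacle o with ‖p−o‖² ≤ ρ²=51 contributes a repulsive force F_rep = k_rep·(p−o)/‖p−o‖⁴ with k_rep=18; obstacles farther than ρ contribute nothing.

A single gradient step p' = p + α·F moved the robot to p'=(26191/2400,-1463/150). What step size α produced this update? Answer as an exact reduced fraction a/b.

α = 1/8

F_att = 3/4·(g−p) = 3/4·(-1,24) = (-0.7500,18.0000)
o1: d²=45 ≤ ρ²=51; F_rep = 18·(6,-3)/45² = (0.0533,-0.0267)
o2: d²=389 > ρ²=51 → inactive
o3: d²=520 > ρ²=51 → inactive
F = F_att + ΣF_rep = (-0.6967,17.9733)
Δp = p'−p = (-0.0871,2.2467); α = Δx/Fx = (-209/2400) / (-209/300) = 1/8
check: Δy/Fy = (337/150) / (1348/75) = 1/8 ✓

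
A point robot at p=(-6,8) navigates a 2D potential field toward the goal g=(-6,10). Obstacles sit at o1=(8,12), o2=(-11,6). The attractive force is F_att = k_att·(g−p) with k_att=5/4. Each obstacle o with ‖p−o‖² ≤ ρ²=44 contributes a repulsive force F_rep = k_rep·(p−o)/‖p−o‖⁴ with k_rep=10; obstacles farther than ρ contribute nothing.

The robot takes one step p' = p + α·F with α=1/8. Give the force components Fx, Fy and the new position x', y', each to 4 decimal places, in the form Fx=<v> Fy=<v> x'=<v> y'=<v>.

Fx=0.0595 Fy=2.5238 x'=-5.9926 y'=8.3155

F_att = 5/4·(g−p) = 5/4·(0,2) = (0.0000,2.5000)
o1: d²=212 > ρ²=44 → inactive
o2: d²=29 ≤ ρ²=44; F_rep = 10·(5,2)/29² = (0.0595,0.0238)
F = F_att + ΣF_rep = (0.0595,2.5238)
p' = p + 1/8·F = (-5.9926,8.3155)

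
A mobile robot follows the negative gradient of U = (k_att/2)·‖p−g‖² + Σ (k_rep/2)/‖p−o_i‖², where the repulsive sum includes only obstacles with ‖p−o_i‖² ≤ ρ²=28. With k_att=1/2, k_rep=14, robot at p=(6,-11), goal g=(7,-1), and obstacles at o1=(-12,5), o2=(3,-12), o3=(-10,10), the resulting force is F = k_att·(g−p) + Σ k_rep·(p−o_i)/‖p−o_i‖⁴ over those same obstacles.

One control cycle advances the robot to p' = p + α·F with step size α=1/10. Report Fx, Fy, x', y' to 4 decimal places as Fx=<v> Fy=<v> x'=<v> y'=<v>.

F_att = 1/2·(g−p) = 1/2·(1,10) = (0.5000,5.0000)
o1: d²=580 > ρ²=28 → inactive
o2: d²=10 ≤ ρ²=28; F_rep = 14·(3,1)/10² = (0.4200,0.1400)
o3: d²=697 > ρ²=28 → inactive
F = F_att + ΣF_rep = (0.9200,5.1400)
p' = p + 1/10·F = (6.0920,-10.4860)

Fx=0.9200 Fy=5.1400 x'=6.0920 y'=-10.4860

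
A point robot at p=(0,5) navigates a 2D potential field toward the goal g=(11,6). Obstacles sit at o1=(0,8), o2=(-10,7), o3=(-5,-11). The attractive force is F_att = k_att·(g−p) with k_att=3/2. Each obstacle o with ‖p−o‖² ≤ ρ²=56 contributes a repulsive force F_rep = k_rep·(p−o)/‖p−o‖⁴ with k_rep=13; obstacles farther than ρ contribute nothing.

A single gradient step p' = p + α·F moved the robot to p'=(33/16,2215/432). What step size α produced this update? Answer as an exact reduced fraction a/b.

F_att = 3/2·(g−p) = 3/2·(11,1) = (16.5000,1.5000)
o1: d²=9 ≤ ρ²=56; F_rep = 13·(0,-3)/9² = (0.0000,-0.4815)
o2: d²=104 > ρ²=56 → inactive
o3: d²=281 > ρ²=56 → inactive
F = F_att + ΣF_rep = (16.5000,1.0185)
Δp = p'−p = (2.0625,0.1273); α = Δx/Fx = (33/16) / (33/2) = 1/8
check: Δy/Fy = (55/432) / (55/54) = 1/8 ✓

α = 1/8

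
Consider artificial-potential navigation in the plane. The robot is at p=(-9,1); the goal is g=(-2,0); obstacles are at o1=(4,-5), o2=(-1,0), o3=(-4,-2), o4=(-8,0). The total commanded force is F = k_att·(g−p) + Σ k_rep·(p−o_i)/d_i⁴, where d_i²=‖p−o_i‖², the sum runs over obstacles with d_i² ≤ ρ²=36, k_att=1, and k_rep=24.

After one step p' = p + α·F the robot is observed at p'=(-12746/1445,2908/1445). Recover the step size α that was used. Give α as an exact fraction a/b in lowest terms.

α = 1/5

F_att = 1·(g−p) = 1·(7,-1) = (7.0000,-1.0000)
o1: d²=205 > ρ²=36 → inactive
o2: d²=65 > ρ²=36 → inactive
o3: d²=34 ≤ ρ²=36; F_rep = 24·(-5,3)/34² = (-0.1038,0.0623)
o4: d²=2 ≤ ρ²=36; F_rep = 24·(-1,1)/2² = (-6.0000,6.0000)
F = F_att + ΣF_rep = (0.8962,5.0623)
Δp = p'−p = (0.1792,1.0125); α = Δx/Fx = (259/1445) / (259/289) = 1/5
check: Δy/Fy = (1463/1445) / (1463/289) = 1/5 ✓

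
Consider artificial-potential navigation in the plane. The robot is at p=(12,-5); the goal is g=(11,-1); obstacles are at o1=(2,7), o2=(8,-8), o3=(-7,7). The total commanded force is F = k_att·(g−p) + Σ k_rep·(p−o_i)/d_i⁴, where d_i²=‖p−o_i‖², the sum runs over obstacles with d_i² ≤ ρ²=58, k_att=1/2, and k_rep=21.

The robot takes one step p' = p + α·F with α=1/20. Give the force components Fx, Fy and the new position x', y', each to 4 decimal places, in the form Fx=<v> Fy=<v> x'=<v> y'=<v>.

Fx=-0.3656 Fy=2.1008 x'=11.9817 y'=-4.8950

F_att = 1/2·(g−p) = 1/2·(-1,4) = (-0.5000,2.0000)
o1: d²=244 > ρ²=58 → inactive
o2: d²=25 ≤ ρ²=58; F_rep = 21·(4,3)/25² = (0.1344,0.1008)
o3: d²=505 > ρ²=58 → inactive
F = F_att + ΣF_rep = (-0.3656,2.1008)
p' = p + 1/20·F = (11.9817,-4.8950)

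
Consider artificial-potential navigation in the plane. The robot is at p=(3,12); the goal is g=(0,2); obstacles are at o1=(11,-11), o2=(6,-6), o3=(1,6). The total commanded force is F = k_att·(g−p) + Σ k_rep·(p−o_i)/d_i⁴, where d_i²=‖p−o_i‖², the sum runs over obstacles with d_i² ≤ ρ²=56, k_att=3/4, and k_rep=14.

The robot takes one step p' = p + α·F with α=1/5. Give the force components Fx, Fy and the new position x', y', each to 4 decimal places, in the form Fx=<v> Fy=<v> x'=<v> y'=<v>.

Fx=-2.2325 Fy=-7.4475 x'=2.5535 y'=10.5105

F_att = 3/4·(g−p) = 3/4·(-3,-10) = (-2.2500,-7.5000)
o1: d²=593 > ρ²=56 → inactive
o2: d²=333 > ρ²=56 → inactive
o3: d²=40 ≤ ρ²=56; F_rep = 14·(2,6)/40² = (0.0175,0.0525)
F = F_att + ΣF_rep = (-2.2325,-7.4475)
p' = p + 1/5·F = (2.5535,10.5105)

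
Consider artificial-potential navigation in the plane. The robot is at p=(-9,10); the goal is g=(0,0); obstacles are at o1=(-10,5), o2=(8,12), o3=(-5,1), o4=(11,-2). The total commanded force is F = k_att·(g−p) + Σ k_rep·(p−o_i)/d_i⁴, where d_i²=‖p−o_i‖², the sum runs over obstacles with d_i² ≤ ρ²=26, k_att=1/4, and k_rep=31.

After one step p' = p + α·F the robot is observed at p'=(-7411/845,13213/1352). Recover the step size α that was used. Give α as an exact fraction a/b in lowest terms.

α = 1/10

F_att = 1/4·(g−p) = 1/4·(9,-10) = (2.2500,-2.5000)
o1: d²=26 ≤ ρ²=26; F_rep = 31·(1,5)/26² = (0.0459,0.2293)
o2: d²=293 > ρ²=26 → inactive
o3: d²=97 > ρ²=26 → inactive
o4: d²=544 > ρ²=26 → inactive
F = F_att + ΣF_rep = (2.2959,-2.2707)
Δp = p'−p = (0.2296,-0.2271); α = Δx/Fx = (194/845) / (388/169) = 1/10
check: Δy/Fy = (-307/1352) / (-1535/676) = 1/10 ✓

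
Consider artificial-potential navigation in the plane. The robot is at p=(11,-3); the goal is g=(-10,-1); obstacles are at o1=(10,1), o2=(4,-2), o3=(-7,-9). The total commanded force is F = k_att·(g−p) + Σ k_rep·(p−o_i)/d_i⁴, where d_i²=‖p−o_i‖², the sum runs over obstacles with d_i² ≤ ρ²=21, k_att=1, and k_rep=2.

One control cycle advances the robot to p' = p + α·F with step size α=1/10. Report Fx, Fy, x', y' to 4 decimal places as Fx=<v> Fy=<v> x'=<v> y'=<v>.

Fx=-20.9931 Fy=1.9723 x'=8.9007 y'=-2.8028

F_att = 1·(g−p) = 1·(-21,2) = (-21.0000,2.0000)
o1: d²=17 ≤ ρ²=21; F_rep = 2·(1,-4)/17² = (0.0069,-0.0277)
o2: d²=50 > ρ²=21 → inactive
o3: d²=360 > ρ²=21 → inactive
F = F_att + ΣF_rep = (-20.9931,1.9723)
p' = p + 1/10·F = (8.9007,-2.8028)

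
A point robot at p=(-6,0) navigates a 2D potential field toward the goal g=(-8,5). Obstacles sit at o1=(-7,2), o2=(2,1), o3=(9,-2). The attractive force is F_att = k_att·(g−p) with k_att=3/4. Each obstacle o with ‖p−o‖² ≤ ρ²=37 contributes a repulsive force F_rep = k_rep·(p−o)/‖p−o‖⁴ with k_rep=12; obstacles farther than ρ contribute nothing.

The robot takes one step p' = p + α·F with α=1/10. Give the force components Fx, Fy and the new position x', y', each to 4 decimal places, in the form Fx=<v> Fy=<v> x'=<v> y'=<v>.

Fx=-1.0200 Fy=2.7900 x'=-6.1020 y'=0.2790

F_att = 3/4·(g−p) = 3/4·(-2,5) = (-1.5000,3.7500)
o1: d²=5 ≤ ρ²=37; F_rep = 12·(1,-2)/5² = (0.4800,-0.9600)
o2: d²=65 > ρ²=37 → inactive
o3: d²=229 > ρ²=37 → inactive
F = F_att + ΣF_rep = (-1.0200,2.7900)
p' = p + 1/10·F = (-6.1020,0.2790)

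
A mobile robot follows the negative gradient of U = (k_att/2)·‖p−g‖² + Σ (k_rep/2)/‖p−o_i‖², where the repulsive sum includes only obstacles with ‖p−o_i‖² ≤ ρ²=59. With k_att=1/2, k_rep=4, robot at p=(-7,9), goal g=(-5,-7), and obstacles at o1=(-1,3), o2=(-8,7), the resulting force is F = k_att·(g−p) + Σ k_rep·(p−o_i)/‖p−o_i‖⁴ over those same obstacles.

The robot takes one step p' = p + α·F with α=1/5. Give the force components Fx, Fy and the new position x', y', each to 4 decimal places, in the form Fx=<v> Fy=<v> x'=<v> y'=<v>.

F_att = 1/2·(g−p) = 1/2·(2,-16) = (1.0000,-8.0000)
o1: d²=72 > ρ²=59 → inactive
o2: d²=5 ≤ ρ²=59; F_rep = 4·(1,2)/5² = (0.1600,0.3200)
F = F_att + ΣF_rep = (1.1600,-7.6800)
p' = p + 1/5·F = (-6.7680,7.4640)

Fx=1.1600 Fy=-7.6800 x'=-6.7680 y'=7.4640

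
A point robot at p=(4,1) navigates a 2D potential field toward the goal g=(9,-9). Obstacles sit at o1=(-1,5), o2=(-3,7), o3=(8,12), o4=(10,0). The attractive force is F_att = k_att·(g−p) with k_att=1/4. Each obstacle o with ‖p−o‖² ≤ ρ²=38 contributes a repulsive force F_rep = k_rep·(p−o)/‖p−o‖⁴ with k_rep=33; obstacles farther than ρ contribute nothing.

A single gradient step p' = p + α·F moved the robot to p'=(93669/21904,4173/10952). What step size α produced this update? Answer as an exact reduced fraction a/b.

F_att = 1/4·(g−p) = 1/4·(5,-10) = (1.2500,-2.5000)
o1: d²=41 > ρ²=38 → inactive
o2: d²=85 > ρ²=38 → inactive
o3: d²=137 > ρ²=38 → inactive
o4: d²=37 ≤ ρ²=38; F_rep = 33·(-6,1)/37² = (-0.1446,0.0241)
F = F_att + ΣF_rep = (1.1054,-2.4759)
Δp = p'−p = (0.2763,-0.6190); α = Δx/Fx = (6053/21904) / (6053/5476) = 1/4
check: Δy/Fy = (-6779/10952) / (-6779/2738) = 1/4 ✓

α = 1/4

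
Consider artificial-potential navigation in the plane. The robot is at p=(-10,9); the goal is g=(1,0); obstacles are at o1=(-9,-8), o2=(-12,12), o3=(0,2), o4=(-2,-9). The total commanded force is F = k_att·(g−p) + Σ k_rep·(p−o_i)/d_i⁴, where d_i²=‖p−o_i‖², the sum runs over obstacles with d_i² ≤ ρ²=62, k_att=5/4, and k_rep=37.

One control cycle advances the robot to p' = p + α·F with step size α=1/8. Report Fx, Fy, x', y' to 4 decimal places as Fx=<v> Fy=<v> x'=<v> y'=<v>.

Fx=14.1879 Fy=-11.9068 x'=-8.2265 y'=7.5116

F_att = 5/4·(g−p) = 5/4·(11,-9) = (13.7500,-11.2500)
o1: d²=290 > ρ²=62 → inactive
o2: d²=13 ≤ ρ²=62; F_rep = 37·(2,-3)/13² = (0.4379,-0.6568)
o3: d²=149 > ρ²=62 → inactive
o4: d²=388 > ρ²=62 → inactive
F = F_att + ΣF_rep = (14.1879,-11.9068)
p' = p + 1/8·F = (-8.2265,7.5116)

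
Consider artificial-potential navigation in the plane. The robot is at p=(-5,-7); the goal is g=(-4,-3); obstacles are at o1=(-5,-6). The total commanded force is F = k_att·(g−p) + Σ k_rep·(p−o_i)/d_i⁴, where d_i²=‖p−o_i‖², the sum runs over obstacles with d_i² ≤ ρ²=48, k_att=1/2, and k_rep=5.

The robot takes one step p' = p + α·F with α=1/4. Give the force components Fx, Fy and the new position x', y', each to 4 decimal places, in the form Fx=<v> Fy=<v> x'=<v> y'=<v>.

F_att = 1/2·(g−p) = 1/2·(1,4) = (0.5000,2.0000)
o1: d²=1 ≤ ρ²=48; F_rep = 5·(0,-1)/1² = (0.0000,-5.0000)
F = F_att + ΣF_rep = (0.5000,-3.0000)
p' = p + 1/4·F = (-4.8750,-7.7500)

Fx=0.5000 Fy=-3.0000 x'=-4.8750 y'=-7.7500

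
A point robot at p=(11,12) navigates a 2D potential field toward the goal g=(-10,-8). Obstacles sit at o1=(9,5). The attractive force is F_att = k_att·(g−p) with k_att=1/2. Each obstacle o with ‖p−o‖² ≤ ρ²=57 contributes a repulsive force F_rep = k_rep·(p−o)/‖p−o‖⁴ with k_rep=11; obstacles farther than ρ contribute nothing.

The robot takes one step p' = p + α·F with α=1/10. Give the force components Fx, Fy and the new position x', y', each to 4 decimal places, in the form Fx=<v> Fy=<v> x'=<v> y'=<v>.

Fx=-10.4922 Fy=-9.9726 x'=9.9508 y'=11.0027

F_att = 1/2·(g−p) = 1/2·(-21,-20) = (-10.5000,-10.0000)
o1: d²=53 ≤ ρ²=57; F_rep = 11·(2,7)/53² = (0.0078,0.0274)
F = F_att + ΣF_rep = (-10.4922,-9.9726)
p' = p + 1/10·F = (9.9508,11.0027)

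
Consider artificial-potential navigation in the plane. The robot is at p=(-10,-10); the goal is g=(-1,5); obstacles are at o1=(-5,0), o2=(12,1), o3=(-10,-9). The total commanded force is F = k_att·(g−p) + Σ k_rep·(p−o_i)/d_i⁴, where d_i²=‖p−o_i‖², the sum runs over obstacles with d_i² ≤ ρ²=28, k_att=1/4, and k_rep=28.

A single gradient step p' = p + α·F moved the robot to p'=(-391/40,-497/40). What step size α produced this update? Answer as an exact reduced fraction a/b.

F_att = 1/4·(g−p) = 1/4·(9,15) = (2.2500,3.7500)
o1: d²=125 > ρ²=28 → inactive
o2: d²=605 > ρ²=28 → inactive
o3: d²=1 ≤ ρ²=28; F_rep = 28·(0,-1)/1² = (0.0000,-28.0000)
F = F_att + ΣF_rep = (2.2500,-24.2500)
Δp = p'−p = (0.2250,-2.4250); α = Δx/Fx = (9/40) / (9/4) = 1/10
check: Δy/Fy = (-97/40) / (-97/4) = 1/10 ✓

α = 1/10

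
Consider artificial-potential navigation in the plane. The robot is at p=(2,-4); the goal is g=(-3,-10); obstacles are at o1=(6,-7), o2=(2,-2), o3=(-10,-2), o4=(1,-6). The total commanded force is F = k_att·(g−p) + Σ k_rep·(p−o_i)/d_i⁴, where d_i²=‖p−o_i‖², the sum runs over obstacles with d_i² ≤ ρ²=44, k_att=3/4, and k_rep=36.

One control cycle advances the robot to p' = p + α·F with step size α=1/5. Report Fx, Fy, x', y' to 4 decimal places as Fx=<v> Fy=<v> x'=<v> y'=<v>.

Fx=-2.5404 Fy=-5.9472 x'=1.4919 y'=-5.1894

F_att = 3/4·(g−p) = 3/4·(-5,-6) = (-3.7500,-4.5000)
o1: d²=25 ≤ ρ²=44; F_rep = 36·(-4,3)/25² = (-0.2304,0.1728)
o2: d²=4 ≤ ρ²=44; F_rep = 36·(0,-2)/4² = (0.0000,-4.5000)
o3: d²=148 > ρ²=44 → inactive
o4: d²=5 ≤ ρ²=44; F_rep = 36·(1,2)/5² = (1.4400,2.8800)
F = F_att + ΣF_rep = (-2.5404,-5.9472)
p' = p + 1/5·F = (1.4919,-5.1894)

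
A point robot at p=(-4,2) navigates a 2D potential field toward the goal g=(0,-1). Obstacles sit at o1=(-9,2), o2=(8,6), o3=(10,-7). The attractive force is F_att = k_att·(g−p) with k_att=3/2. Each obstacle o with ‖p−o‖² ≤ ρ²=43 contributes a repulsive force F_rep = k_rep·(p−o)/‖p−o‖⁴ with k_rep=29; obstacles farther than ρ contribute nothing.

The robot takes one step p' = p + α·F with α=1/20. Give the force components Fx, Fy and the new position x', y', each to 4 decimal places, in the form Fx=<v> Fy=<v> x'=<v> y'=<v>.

F_att = 3/2·(g−p) = 3/2·(4,-3) = (6.0000,-4.5000)
o1: d²=25 ≤ ρ²=43; F_rep = 29·(5,0)/25² = (0.2320,0.0000)
o2: d²=160 > ρ²=43 → inactive
o3: d²=277 > ρ²=43 → inactive
F = F_att + ΣF_rep = (6.2320,-4.5000)
p' = p + 1/20·F = (-3.6884,1.7750)

Fx=6.2320 Fy=-4.5000 x'=-3.6884 y'=1.7750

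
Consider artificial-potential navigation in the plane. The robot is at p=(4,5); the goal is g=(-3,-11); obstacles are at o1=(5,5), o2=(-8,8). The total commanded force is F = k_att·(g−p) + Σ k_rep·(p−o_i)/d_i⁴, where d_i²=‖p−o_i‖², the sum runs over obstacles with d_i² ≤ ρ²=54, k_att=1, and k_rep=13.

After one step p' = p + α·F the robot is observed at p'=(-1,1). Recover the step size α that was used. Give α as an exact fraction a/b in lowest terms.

α = 1/4

F_att = 1·(g−p) = 1·(-7,-16) = (-7.0000,-16.0000)
o1: d²=1 ≤ ρ²=54; F_rep = 13·(-1,0)/1² = (-13.0000,0.0000)
o2: d²=153 > ρ²=54 → inactive
F = F_att + ΣF_rep = (-20.0000,-16.0000)
Δp = p'−p = (-5.0000,-4.0000); α = Δx/Fx = (-5) / (-20) = 1/4
check: Δy/Fy = (-4) / (-16) = 1/4 ✓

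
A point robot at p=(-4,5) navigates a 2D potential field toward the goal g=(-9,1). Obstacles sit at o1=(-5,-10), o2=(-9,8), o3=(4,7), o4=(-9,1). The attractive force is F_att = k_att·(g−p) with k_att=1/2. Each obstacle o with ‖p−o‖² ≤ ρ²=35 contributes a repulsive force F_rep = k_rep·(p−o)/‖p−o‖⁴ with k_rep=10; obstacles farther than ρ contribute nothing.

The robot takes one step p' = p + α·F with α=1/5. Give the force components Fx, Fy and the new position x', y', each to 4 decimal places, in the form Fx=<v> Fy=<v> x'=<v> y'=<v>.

F_att = 1/2·(g−p) = 1/2·(-5,-4) = (-2.5000,-2.0000)
o1: d²=226 > ρ²=35 → inactive
o2: d²=34 ≤ ρ²=35; F_rep = 10·(5,-3)/34² = (0.0433,-0.0260)
o3: d²=68 > ρ²=35 → inactive
o4: d²=41 > ρ²=35 → inactive
F = F_att + ΣF_rep = (-2.4567,-2.0260)
p' = p + 1/5·F = (-4.4913,4.5948)

Fx=-2.4567 Fy=-2.0260 x'=-4.4913 y'=4.5948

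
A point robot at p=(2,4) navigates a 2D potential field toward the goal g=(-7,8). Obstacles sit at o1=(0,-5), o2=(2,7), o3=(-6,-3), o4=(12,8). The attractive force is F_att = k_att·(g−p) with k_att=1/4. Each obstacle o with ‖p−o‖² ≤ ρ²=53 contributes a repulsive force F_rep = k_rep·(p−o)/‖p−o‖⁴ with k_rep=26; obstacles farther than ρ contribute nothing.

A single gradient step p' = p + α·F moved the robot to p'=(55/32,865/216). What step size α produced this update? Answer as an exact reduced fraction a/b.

F_att = 1/4·(g−p) = 1/4·(-9,4) = (-2.2500,1.0000)
o1: d²=85 > ρ²=53 → inactive
o2: d²=9 ≤ ρ²=53; F_rep = 26·(0,-3)/9² = (0.0000,-0.9630)
o3: d²=113 > ρ²=53 → inactive
o4: d²=116 > ρ²=53 → inactive
F = F_att + ΣF_rep = (-2.2500,0.0370)
Δp = p'−p = (-0.2812,0.0046); α = Δx/Fx = (-9/32) / (-9/4) = 1/8
check: Δy/Fy = (1/216) / (1/27) = 1/8 ✓

α = 1/8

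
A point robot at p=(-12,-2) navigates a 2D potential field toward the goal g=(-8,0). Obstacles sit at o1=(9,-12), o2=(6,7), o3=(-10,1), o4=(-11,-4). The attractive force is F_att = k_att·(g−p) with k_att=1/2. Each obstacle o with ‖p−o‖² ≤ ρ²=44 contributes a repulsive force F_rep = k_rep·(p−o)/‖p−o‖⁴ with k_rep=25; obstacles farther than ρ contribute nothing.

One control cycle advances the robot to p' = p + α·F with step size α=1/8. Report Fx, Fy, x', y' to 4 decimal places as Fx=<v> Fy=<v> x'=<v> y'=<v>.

F_att = 1/2·(g−p) = 1/2·(4,2) = (2.0000,1.0000)
o1: d²=541 > ρ²=44 → inactive
o2: d²=405 > ρ²=44 → inactive
o3: d²=13 ≤ ρ²=44; F_rep = 25·(-2,-3)/13² = (-0.2959,-0.4438)
o4: d²=5 ≤ ρ²=44; F_rep = 25·(-1,2)/5² = (-1.0000,2.0000)
F = F_att + ΣF_rep = (0.7041,2.5562)
p' = p + 1/8·F = (-11.9120,-1.6805)

Fx=0.7041 Fy=2.5562 x'=-11.9120 y'=-1.6805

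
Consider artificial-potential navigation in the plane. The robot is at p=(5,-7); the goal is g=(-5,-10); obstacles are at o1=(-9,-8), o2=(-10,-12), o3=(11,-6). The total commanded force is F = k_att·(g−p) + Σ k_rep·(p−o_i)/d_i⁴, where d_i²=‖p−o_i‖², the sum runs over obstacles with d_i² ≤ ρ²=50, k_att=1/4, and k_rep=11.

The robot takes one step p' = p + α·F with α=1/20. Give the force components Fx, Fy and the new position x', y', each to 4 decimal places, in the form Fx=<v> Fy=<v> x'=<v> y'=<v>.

Fx=-2.5482 Fy=-0.7580 x'=4.8726 y'=-7.0379

F_att = 1/4·(g−p) = 1/4·(-10,-3) = (-2.5000,-0.7500)
o1: d²=197 > ρ²=50 → inactive
o2: d²=250 > ρ²=50 → inactive
o3: d²=37 ≤ ρ²=50; F_rep = 11·(-6,-1)/37² = (-0.0482,-0.0080)
F = F_att + ΣF_rep = (-2.5482,-0.7580)
p' = p + 1/20·F = (4.8726,-7.0379)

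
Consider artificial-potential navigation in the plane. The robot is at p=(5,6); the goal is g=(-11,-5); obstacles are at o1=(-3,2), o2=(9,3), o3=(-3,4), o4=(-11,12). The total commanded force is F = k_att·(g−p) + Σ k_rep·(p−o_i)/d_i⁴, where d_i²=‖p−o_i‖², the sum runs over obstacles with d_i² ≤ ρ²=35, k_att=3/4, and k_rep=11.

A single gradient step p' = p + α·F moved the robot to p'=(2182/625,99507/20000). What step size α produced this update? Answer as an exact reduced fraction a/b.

α = 1/8

F_att = 3/4·(g−p) = 3/4·(-16,-11) = (-12.0000,-8.2500)
o1: d²=80 > ρ²=35 → inactive
o2: d²=25 ≤ ρ²=35; F_rep = 11·(-4,3)/25² = (-0.0704,0.0528)
o3: d²=68 > ρ²=35 → inactive
o4: d²=292 > ρ²=35 → inactive
F = F_att + ΣF_rep = (-12.0704,-8.1972)
Δp = p'−p = (-1.5088,-1.0247); α = Δx/Fx = (-943/625) / (-7544/625) = 1/8
check: Δy/Fy = (-20493/20000) / (-20493/2500) = 1/8 ✓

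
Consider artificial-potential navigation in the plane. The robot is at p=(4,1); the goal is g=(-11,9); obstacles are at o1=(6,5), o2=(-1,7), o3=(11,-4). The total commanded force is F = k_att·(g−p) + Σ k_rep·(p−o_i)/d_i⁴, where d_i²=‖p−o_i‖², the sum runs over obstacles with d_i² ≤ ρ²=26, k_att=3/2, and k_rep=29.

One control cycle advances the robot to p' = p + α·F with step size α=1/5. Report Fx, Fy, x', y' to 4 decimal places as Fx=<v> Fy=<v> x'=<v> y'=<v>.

F_att = 3/2·(g−p) = 3/2·(-15,8) = (-22.5000,12.0000)
o1: d²=20 ≤ ρ²=26; F_rep = 29·(-2,-4)/20² = (-0.1450,-0.2900)
o2: d²=61 > ρ²=26 → inactive
o3: d²=74 > ρ²=26 → inactive
F = F_att + ΣF_rep = (-22.6450,11.7100)
p' = p + 1/5·F = (-0.5290,3.3420)

Fx=-22.6450 Fy=11.7100 x'=-0.5290 y'=3.3420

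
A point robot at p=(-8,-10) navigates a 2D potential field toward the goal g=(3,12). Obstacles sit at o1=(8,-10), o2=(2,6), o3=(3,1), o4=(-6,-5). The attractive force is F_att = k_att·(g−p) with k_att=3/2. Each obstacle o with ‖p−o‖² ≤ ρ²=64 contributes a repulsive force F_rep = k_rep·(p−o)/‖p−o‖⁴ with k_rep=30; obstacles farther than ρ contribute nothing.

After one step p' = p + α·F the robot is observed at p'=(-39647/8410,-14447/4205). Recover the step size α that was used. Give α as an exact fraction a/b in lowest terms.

α = 1/5

F_att = 3/2·(g−p) = 3/2·(11,22) = (16.5000,33.0000)
o1: d²=256 > ρ²=64 → inactive
o2: d²=356 > ρ²=64 → inactive
o3: d²=242 > ρ²=64 → inactive
o4: d²=29 ≤ ρ²=64; F_rep = 30·(-2,-5)/29² = (-0.0713,-0.1784)
F = F_att + ΣF_rep = (16.4287,32.8216)
Δp = p'−p = (3.2857,6.5643); α = Δx/Fx = (27633/8410) / (27633/1682) = 1/5
check: Δy/Fy = (27603/4205) / (27603/841) = 1/5 ✓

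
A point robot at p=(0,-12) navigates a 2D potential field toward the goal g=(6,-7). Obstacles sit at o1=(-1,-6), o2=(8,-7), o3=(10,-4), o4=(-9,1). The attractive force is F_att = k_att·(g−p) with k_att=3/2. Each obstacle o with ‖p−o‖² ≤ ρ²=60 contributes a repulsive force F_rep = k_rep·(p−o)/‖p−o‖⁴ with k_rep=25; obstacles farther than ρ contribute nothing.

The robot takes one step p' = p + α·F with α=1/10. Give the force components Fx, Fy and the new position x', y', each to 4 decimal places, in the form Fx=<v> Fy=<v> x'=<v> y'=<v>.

F_att = 3/2·(g−p) = 3/2·(6,5) = (9.0000,7.5000)
o1: d²=37 ≤ ρ²=60; F_rep = 25·(1,-6)/37² = (0.0183,-0.1096)
o2: d²=89 > ρ²=60 → inactive
o3: d²=164 > ρ²=60 → inactive
o4: d²=250 > ρ²=60 → inactive
F = F_att + ΣF_rep = (9.0183,7.3904)
p' = p + 1/10·F = (0.9018,-11.2610)

Fx=9.0183 Fy=7.3904 x'=0.9018 y'=-11.2610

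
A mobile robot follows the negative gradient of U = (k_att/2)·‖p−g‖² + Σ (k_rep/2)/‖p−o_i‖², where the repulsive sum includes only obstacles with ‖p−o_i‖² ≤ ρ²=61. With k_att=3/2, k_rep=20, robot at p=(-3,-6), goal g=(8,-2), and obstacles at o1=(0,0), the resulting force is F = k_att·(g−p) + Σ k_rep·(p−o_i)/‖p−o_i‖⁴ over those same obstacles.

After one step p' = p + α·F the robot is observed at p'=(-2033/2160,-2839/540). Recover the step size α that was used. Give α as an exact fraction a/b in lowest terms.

α = 1/8

F_att = 3/2·(g−p) = 3/2·(11,4) = (16.5000,6.0000)
o1: d²=45 ≤ ρ²=61; F_rep = 20·(-3,-6)/45² = (-0.0296,-0.0593)
F = F_att + ΣF_rep = (16.4704,5.9407)
Δp = p'−p = (2.0588,0.7426); α = Δx/Fx = (4447/2160) / (4447/270) = 1/8
check: Δy/Fy = (401/540) / (802/135) = 1/8 ✓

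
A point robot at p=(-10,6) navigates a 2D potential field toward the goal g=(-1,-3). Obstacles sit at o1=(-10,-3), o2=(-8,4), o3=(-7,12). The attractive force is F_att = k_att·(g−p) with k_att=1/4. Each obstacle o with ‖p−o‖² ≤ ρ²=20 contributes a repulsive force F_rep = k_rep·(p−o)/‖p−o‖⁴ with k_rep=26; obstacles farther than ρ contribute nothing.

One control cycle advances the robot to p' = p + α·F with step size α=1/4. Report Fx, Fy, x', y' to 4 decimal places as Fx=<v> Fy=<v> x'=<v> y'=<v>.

Fx=1.4375 Fy=-1.4375 x'=-9.6406 y'=5.6406

F_att = 1/4·(g−p) = 1/4·(9,-9) = (2.2500,-2.2500)
o1: d²=81 > ρ²=20 → inactive
o2: d²=8 ≤ ρ²=20; F_rep = 26·(-2,2)/8² = (-0.8125,0.8125)
o3: d²=45 > ρ²=20 → inactive
F = F_att + ΣF_rep = (1.4375,-1.4375)
p' = p + 1/4·F = (-9.6406,5.6406)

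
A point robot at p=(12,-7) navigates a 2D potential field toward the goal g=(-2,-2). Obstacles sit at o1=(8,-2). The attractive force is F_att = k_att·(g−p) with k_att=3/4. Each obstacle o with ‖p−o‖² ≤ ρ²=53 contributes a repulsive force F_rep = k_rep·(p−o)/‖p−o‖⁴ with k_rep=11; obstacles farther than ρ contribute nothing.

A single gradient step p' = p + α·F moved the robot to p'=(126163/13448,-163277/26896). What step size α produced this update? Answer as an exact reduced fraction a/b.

α = 1/4

F_att = 3/4·(g−p) = 3/4·(-14,5) = (-10.5000,3.7500)
o1: d²=41 ≤ ρ²=53; F_rep = 11·(4,-5)/41² = (0.0262,-0.0327)
F = F_att + ΣF_rep = (-10.4738,3.7173)
Δp = p'−p = (-2.6185,0.9293); α = Δx/Fx = (-35213/13448) / (-35213/3362) = 1/4
check: Δy/Fy = (24995/26896) / (24995/6724) = 1/4 ✓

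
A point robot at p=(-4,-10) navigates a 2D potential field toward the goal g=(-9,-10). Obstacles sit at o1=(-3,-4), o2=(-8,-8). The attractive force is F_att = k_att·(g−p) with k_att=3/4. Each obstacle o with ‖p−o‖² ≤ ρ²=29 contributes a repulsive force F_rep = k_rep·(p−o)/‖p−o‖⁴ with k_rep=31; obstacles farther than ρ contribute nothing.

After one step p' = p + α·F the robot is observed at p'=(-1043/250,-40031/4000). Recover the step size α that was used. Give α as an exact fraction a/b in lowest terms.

F_att = 3/4·(g−p) = 3/4·(-5,0) = (-3.7500,0.0000)
o1: d²=37 > ρ²=29 → inactive
o2: d²=20 ≤ ρ²=29; F_rep = 31·(4,-2)/20² = (0.3100,-0.1550)
F = F_att + ΣF_rep = (-3.4400,-0.1550)
Δp = p'−p = (-0.1720,-0.0077); α = Δx/Fx = (-43/250) / (-86/25) = 1/20
check: Δy/Fy = (-31/4000) / (-31/200) = 1/20 ✓

α = 1/20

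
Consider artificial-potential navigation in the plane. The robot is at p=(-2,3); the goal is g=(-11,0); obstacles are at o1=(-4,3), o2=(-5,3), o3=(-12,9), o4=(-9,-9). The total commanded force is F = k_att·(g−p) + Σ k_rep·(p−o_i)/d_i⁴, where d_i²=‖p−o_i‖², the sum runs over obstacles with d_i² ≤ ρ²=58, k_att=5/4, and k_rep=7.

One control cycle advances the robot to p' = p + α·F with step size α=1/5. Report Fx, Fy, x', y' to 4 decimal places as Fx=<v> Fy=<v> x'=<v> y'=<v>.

Fx=-10.1157 Fy=-3.7500 x'=-4.0231 y'=2.2500

F_att = 5/4·(g−p) = 5/4·(-9,-3) = (-11.2500,-3.7500)
o1: d²=4 ≤ ρ²=58; F_rep = 7·(2,0)/4² = (0.8750,0.0000)
o2: d²=9 ≤ ρ²=58; F_rep = 7·(3,0)/9² = (0.2593,0.0000)
o3: d²=136 > ρ²=58 → inactive
o4: d²=193 > ρ²=58 → inactive
F = F_att + ΣF_rep = (-10.1157,-3.7500)
p' = p + 1/5·F = (-4.0231,2.2500)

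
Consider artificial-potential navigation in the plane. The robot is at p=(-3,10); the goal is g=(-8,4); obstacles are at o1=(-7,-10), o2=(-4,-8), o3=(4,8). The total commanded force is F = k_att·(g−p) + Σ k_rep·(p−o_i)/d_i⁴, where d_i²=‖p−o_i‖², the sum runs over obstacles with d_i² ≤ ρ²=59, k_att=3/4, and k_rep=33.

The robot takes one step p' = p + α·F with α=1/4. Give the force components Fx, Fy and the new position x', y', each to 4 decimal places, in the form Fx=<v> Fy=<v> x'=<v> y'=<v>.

F_att = 3/4·(g−p) = 3/4·(-5,-6) = (-3.7500,-4.5000)
o1: d²=416 > ρ²=59 → inactive
o2: d²=325 > ρ²=59 → inactive
o3: d²=53 ≤ ρ²=59; F_rep = 33·(-7,2)/53² = (-0.0822,0.0235)
F = F_att + ΣF_rep = (-3.8322,-4.4765)
p' = p + 1/4·F = (-3.9581,8.8809)

Fx=-3.8322 Fy=-4.4765 x'=-3.9581 y'=8.8809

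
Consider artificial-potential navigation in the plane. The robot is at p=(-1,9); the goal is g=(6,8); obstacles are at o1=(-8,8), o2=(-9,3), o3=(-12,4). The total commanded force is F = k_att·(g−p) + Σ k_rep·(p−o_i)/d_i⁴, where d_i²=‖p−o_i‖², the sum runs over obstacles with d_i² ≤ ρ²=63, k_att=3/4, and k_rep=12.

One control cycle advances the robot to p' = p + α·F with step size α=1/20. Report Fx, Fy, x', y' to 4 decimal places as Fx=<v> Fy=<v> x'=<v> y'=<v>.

F_att = 3/4·(g−p) = 3/4·(7,-1) = (5.2500,-0.7500)
o1: d²=50 ≤ ρ²=63; F_rep = 12·(7,1)/50² = (0.0336,0.0048)
o2: d²=100 > ρ²=63 → inactive
o3: d²=146 > ρ²=63 → inactive
F = F_att + ΣF_rep = (5.2836,-0.7452)
p' = p + 1/20·F = (-0.7358,8.9627)

Fx=5.2836 Fy=-0.7452 x'=-0.7358 y'=8.9627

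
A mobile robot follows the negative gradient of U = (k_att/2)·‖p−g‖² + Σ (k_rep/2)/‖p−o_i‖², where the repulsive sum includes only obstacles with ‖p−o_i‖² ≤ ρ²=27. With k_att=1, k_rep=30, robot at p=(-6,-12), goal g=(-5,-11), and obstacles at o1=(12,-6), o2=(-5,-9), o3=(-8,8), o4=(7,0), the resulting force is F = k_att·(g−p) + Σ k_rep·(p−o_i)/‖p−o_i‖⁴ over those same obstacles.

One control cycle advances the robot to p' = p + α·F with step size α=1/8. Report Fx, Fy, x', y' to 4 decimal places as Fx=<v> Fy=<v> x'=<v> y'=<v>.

F_att = 1·(g−p) = 1·(1,1) = (1.0000,1.0000)
o1: d²=360 > ρ²=27 → inactive
o2: d²=10 ≤ ρ²=27; F_rep = 30·(-1,-3)/10² = (-0.3000,-0.9000)
o3: d²=404 > ρ²=27 → inactive
o4: d²=313 > ρ²=27 → inactive
F = F_att + ΣF_rep = (0.7000,0.1000)
p' = p + 1/8·F = (-5.9125,-11.9875)

Fx=0.7000 Fy=0.1000 x'=-5.9125 y'=-11.9875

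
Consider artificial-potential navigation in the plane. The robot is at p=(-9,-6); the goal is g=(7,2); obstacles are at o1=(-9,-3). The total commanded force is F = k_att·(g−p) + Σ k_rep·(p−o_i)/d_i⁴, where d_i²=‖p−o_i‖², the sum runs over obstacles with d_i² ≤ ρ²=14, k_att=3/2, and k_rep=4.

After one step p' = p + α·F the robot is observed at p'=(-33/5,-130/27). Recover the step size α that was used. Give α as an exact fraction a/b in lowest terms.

α = 1/10

F_att = 3/2·(g−p) = 3/2·(16,8) = (24.0000,12.0000)
o1: d²=9 ≤ ρ²=14; F_rep = 4·(0,-3)/9² = (0.0000,-0.1481)
F = F_att + ΣF_rep = (24.0000,11.8519)
Δp = p'−p = (2.4000,1.1852); α = Δx/Fx = (12/5) / (24) = 1/10
check: Δy/Fy = (32/27) / (320/27) = 1/10 ✓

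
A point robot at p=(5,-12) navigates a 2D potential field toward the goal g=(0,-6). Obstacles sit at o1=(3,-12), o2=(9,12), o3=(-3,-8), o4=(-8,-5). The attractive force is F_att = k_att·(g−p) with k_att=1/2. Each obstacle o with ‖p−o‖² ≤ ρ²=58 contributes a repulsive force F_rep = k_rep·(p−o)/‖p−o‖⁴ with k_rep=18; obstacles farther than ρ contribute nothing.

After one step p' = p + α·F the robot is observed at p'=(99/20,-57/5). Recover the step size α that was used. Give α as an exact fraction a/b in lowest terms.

α = 1/5

F_att = 1/2·(g−p) = 1/2·(-5,6) = (-2.5000,3.0000)
o1: d²=4 ≤ ρ²=58; F_rep = 18·(2,0)/4² = (2.2500,0.0000)
o2: d²=592 > ρ²=58 → inactive
o3: d²=80 > ρ²=58 → inactive
o4: d²=218 > ρ²=58 → inactive
F = F_att + ΣF_rep = (-0.2500,3.0000)
Δp = p'−p = (-0.0500,0.6000); α = Δx/Fx = (-1/20) / (-1/4) = 1/5
check: Δy/Fy = (3/5) / (3) = 1/5 ✓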